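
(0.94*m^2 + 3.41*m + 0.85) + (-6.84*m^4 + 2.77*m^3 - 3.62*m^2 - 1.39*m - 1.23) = -6.84*m^4 + 2.77*m^3 - 2.68*m^2 + 2.02*m - 0.38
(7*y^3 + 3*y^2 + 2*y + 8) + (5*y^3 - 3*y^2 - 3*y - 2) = 12*y^3 - y + 6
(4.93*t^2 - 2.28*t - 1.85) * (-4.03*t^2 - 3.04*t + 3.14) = -19.8679*t^4 - 5.7988*t^3 + 29.8669*t^2 - 1.5352*t - 5.809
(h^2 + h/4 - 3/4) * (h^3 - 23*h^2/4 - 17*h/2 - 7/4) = h^5 - 11*h^4/2 - 171*h^3/16 + 7*h^2/16 + 95*h/16 + 21/16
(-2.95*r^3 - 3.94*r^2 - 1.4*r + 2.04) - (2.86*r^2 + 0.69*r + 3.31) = -2.95*r^3 - 6.8*r^2 - 2.09*r - 1.27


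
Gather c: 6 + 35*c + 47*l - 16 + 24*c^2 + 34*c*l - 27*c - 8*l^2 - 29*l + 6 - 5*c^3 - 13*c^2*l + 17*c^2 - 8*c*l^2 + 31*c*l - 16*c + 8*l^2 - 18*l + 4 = -5*c^3 + c^2*(41 - 13*l) + c*(-8*l^2 + 65*l - 8)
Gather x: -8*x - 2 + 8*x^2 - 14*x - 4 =8*x^2 - 22*x - 6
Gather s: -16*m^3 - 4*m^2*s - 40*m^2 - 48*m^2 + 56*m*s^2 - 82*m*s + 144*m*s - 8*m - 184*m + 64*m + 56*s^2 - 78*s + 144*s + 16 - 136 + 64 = -16*m^3 - 88*m^2 - 128*m + s^2*(56*m + 56) + s*(-4*m^2 + 62*m + 66) - 56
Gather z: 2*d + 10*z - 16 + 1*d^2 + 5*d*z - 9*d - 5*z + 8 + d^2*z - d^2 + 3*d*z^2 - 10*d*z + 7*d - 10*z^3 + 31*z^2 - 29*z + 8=-10*z^3 + z^2*(3*d + 31) + z*(d^2 - 5*d - 24)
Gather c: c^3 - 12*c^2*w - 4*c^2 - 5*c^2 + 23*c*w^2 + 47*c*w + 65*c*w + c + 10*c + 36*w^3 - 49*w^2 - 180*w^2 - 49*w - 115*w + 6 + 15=c^3 + c^2*(-12*w - 9) + c*(23*w^2 + 112*w + 11) + 36*w^3 - 229*w^2 - 164*w + 21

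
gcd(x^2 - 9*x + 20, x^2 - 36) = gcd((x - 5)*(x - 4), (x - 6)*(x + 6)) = 1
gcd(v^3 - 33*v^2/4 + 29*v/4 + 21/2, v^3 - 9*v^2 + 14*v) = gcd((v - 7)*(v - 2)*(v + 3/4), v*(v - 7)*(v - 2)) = v^2 - 9*v + 14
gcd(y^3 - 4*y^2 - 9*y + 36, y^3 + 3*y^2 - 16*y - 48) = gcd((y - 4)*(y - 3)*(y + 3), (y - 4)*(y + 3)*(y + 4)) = y^2 - y - 12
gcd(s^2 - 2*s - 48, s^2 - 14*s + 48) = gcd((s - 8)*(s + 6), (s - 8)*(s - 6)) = s - 8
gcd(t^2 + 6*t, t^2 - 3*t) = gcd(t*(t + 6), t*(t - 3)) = t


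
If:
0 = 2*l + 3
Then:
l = -3/2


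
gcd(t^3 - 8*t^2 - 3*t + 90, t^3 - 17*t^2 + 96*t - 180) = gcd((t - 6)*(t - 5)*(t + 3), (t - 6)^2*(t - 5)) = t^2 - 11*t + 30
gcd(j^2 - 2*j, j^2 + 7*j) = j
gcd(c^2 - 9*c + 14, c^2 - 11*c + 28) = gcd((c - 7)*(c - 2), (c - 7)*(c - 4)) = c - 7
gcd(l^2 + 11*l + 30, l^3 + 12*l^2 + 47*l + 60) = l + 5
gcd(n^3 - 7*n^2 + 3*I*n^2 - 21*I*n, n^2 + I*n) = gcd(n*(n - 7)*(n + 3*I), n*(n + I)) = n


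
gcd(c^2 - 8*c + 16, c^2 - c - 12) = c - 4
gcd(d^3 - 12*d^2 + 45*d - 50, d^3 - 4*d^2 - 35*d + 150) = d^2 - 10*d + 25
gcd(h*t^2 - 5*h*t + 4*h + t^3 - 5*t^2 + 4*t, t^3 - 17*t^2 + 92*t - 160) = t - 4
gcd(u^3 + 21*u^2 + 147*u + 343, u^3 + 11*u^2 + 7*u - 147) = u^2 + 14*u + 49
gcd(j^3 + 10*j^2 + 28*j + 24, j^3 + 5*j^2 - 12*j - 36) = j^2 + 8*j + 12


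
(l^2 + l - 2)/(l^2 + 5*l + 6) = (l - 1)/(l + 3)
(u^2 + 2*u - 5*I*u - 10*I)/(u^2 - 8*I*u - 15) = (u + 2)/(u - 3*I)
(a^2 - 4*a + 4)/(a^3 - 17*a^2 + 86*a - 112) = (a - 2)/(a^2 - 15*a + 56)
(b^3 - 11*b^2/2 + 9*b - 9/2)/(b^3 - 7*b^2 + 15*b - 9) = (b - 3/2)/(b - 3)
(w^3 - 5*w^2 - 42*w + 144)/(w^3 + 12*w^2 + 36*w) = (w^2 - 11*w + 24)/(w*(w + 6))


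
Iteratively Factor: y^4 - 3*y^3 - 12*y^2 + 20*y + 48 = (y + 2)*(y^3 - 5*y^2 - 2*y + 24) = (y - 4)*(y + 2)*(y^2 - y - 6) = (y - 4)*(y - 3)*(y + 2)*(y + 2)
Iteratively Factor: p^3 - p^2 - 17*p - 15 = (p + 3)*(p^2 - 4*p - 5) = (p + 1)*(p + 3)*(p - 5)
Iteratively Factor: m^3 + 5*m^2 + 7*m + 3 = (m + 3)*(m^2 + 2*m + 1) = (m + 1)*(m + 3)*(m + 1)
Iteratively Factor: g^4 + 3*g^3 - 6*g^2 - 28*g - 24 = (g + 2)*(g^3 + g^2 - 8*g - 12) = (g + 2)^2*(g^2 - g - 6) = (g - 3)*(g + 2)^2*(g + 2)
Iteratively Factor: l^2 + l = (l + 1)*(l)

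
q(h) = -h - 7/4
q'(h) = -1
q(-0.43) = -1.32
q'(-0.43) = -1.00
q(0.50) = -2.25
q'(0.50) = -1.00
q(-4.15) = 2.40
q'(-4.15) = -1.00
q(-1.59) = -0.16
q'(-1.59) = -1.00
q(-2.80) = 1.05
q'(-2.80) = -1.00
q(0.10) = -1.85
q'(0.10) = -1.00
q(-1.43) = -0.32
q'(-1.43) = -1.00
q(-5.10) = 3.35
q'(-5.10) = -1.00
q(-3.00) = 1.25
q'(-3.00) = -1.00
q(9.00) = -10.75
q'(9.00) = -1.00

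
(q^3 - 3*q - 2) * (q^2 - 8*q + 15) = q^5 - 8*q^4 + 12*q^3 + 22*q^2 - 29*q - 30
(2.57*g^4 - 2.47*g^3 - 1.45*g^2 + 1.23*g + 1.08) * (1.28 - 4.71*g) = -12.1047*g^5 + 14.9233*g^4 + 3.6679*g^3 - 7.6493*g^2 - 3.5124*g + 1.3824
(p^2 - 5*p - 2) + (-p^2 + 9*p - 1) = 4*p - 3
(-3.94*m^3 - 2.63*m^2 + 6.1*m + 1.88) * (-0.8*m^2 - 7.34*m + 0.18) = 3.152*m^5 + 31.0236*m^4 + 13.715*m^3 - 46.7514*m^2 - 12.7012*m + 0.3384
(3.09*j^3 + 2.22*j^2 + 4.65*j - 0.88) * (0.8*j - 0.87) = 2.472*j^4 - 0.9123*j^3 + 1.7886*j^2 - 4.7495*j + 0.7656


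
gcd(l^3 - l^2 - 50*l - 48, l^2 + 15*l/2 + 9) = l + 6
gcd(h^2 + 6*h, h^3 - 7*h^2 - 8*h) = h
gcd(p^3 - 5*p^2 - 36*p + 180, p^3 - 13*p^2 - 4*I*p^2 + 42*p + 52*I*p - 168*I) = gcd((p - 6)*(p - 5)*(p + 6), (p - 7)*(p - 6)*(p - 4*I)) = p - 6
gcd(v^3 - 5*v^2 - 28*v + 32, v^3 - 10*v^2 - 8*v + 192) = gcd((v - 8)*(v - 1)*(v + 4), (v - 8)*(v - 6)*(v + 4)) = v^2 - 4*v - 32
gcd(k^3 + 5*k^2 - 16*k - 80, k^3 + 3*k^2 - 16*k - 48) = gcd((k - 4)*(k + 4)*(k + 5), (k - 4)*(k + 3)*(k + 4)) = k^2 - 16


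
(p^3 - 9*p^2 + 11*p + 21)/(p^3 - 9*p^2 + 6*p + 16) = (p^2 - 10*p + 21)/(p^2 - 10*p + 16)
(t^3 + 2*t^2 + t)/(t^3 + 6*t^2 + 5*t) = (t + 1)/(t + 5)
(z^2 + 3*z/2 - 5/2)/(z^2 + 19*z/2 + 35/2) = (z - 1)/(z + 7)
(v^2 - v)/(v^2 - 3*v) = (v - 1)/(v - 3)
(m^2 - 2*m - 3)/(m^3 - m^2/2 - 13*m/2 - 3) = 2*(m + 1)/(2*m^2 + 5*m + 2)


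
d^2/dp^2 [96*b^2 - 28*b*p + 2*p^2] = 4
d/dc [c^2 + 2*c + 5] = 2*c + 2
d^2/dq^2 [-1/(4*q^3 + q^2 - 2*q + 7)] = 2*((12*q + 1)*(4*q^3 + q^2 - 2*q + 7) - 4*(6*q^2 + q - 1)^2)/(4*q^3 + q^2 - 2*q + 7)^3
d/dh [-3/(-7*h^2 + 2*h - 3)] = 6*(1 - 7*h)/(7*h^2 - 2*h + 3)^2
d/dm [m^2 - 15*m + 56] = 2*m - 15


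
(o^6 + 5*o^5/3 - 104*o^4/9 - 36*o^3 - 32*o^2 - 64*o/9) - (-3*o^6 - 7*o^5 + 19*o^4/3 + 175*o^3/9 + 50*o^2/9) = 4*o^6 + 26*o^5/3 - 161*o^4/9 - 499*o^3/9 - 338*o^2/9 - 64*o/9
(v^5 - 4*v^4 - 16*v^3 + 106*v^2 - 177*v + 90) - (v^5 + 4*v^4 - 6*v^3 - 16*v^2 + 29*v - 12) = -8*v^4 - 10*v^3 + 122*v^2 - 206*v + 102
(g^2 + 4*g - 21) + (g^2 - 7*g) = 2*g^2 - 3*g - 21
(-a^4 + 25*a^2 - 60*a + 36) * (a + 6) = -a^5 - 6*a^4 + 25*a^3 + 90*a^2 - 324*a + 216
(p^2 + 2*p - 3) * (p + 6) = p^3 + 8*p^2 + 9*p - 18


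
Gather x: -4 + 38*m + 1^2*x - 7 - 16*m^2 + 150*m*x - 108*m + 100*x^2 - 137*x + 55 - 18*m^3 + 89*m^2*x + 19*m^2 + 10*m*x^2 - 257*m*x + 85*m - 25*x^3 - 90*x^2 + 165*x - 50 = -18*m^3 + 3*m^2 + 15*m - 25*x^3 + x^2*(10*m + 10) + x*(89*m^2 - 107*m + 29) - 6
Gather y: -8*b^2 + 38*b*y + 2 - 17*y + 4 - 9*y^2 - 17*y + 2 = -8*b^2 - 9*y^2 + y*(38*b - 34) + 8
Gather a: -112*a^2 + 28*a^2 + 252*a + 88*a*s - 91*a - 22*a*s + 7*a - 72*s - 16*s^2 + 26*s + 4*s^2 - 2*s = -84*a^2 + a*(66*s + 168) - 12*s^2 - 48*s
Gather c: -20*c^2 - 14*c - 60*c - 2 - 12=-20*c^2 - 74*c - 14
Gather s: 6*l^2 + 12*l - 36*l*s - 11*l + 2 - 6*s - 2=6*l^2 + l + s*(-36*l - 6)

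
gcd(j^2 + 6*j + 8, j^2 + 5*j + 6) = j + 2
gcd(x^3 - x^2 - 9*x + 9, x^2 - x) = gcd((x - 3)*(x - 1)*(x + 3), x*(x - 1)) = x - 1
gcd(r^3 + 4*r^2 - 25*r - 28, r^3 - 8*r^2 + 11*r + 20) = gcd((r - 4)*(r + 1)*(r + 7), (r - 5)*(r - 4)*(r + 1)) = r^2 - 3*r - 4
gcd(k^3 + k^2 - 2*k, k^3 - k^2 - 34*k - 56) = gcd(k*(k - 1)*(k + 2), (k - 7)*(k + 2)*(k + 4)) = k + 2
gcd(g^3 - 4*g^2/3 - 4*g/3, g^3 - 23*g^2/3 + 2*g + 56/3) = g - 2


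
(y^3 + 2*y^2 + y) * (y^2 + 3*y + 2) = y^5 + 5*y^4 + 9*y^3 + 7*y^2 + 2*y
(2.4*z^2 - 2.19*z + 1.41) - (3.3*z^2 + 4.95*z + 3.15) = -0.9*z^2 - 7.14*z - 1.74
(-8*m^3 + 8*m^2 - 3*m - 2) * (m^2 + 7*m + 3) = -8*m^5 - 48*m^4 + 29*m^3 + m^2 - 23*m - 6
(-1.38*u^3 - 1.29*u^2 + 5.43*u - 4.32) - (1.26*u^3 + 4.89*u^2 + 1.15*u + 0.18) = -2.64*u^3 - 6.18*u^2 + 4.28*u - 4.5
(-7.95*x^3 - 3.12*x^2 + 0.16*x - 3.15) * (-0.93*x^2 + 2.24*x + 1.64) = 7.3935*x^5 - 14.9064*x^4 - 20.1756*x^3 - 1.8289*x^2 - 6.7936*x - 5.166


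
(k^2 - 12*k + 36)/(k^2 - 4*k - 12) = (k - 6)/(k + 2)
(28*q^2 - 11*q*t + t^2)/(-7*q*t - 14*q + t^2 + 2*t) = (-4*q + t)/(t + 2)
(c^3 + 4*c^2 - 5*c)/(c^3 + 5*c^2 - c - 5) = c/(c + 1)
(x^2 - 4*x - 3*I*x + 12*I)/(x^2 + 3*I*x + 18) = (x - 4)/(x + 6*I)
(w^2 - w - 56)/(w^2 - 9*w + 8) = (w + 7)/(w - 1)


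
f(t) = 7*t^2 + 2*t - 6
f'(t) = 14*t + 2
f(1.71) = 17.89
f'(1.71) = 25.94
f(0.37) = -4.30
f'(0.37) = 7.18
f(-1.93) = 16.21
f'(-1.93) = -25.02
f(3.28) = 75.87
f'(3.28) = 47.92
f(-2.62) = 36.81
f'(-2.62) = -34.68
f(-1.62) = 9.13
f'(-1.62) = -20.68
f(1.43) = 11.17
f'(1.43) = 22.02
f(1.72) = 18.15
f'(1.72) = 26.08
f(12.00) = 1026.00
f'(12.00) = 170.00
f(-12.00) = 978.00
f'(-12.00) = -166.00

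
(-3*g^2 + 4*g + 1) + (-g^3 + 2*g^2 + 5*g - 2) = -g^3 - g^2 + 9*g - 1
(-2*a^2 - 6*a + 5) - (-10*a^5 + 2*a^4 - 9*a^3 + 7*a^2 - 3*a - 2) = 10*a^5 - 2*a^4 + 9*a^3 - 9*a^2 - 3*a + 7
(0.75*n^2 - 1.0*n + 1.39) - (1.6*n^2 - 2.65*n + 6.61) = -0.85*n^2 + 1.65*n - 5.22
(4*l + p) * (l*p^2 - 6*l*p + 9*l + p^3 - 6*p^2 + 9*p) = 4*l^2*p^2 - 24*l^2*p + 36*l^2 + 5*l*p^3 - 30*l*p^2 + 45*l*p + p^4 - 6*p^3 + 9*p^2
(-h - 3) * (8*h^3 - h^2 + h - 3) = -8*h^4 - 23*h^3 + 2*h^2 + 9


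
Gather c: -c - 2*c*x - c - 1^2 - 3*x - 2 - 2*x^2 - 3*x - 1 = c*(-2*x - 2) - 2*x^2 - 6*x - 4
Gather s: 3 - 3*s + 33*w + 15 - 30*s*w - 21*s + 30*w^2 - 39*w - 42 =s*(-30*w - 24) + 30*w^2 - 6*w - 24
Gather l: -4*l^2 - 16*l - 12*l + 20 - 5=-4*l^2 - 28*l + 15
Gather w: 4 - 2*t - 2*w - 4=-2*t - 2*w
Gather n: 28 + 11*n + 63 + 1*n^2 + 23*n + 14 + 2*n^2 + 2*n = 3*n^2 + 36*n + 105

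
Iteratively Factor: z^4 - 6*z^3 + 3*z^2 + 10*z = (z)*(z^3 - 6*z^2 + 3*z + 10) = z*(z - 5)*(z^2 - z - 2) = z*(z - 5)*(z + 1)*(z - 2)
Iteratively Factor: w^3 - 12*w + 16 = (w - 2)*(w^2 + 2*w - 8) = (w - 2)*(w + 4)*(w - 2)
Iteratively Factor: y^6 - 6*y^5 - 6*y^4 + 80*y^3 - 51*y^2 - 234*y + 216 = (y - 1)*(y^5 - 5*y^4 - 11*y^3 + 69*y^2 + 18*y - 216) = (y - 3)*(y - 1)*(y^4 - 2*y^3 - 17*y^2 + 18*y + 72) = (y - 3)*(y - 1)*(y + 3)*(y^3 - 5*y^2 - 2*y + 24) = (y - 4)*(y - 3)*(y - 1)*(y + 3)*(y^2 - y - 6) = (y - 4)*(y - 3)*(y - 1)*(y + 2)*(y + 3)*(y - 3)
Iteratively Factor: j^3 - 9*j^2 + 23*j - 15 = (j - 3)*(j^2 - 6*j + 5) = (j - 5)*(j - 3)*(j - 1)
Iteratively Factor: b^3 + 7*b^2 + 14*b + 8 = (b + 1)*(b^2 + 6*b + 8) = (b + 1)*(b + 4)*(b + 2)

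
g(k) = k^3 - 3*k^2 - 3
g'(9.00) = 189.00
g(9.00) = 483.00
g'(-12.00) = 504.00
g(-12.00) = -2163.00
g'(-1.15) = 10.87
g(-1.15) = -8.49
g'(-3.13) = 48.17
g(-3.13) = -63.05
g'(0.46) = -2.13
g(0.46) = -3.54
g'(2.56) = 4.30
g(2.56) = -5.88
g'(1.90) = -0.57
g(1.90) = -6.97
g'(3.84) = 21.20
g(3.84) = 9.39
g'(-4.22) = 78.75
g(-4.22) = -131.58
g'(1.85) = -0.83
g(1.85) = -6.94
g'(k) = 3*k^2 - 6*k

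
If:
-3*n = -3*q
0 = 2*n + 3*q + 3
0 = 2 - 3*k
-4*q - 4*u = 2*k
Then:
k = 2/3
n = -3/5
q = -3/5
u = 4/15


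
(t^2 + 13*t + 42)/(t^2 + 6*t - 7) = (t + 6)/(t - 1)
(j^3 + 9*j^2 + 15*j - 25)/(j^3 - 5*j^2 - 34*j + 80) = (j^2 + 4*j - 5)/(j^2 - 10*j + 16)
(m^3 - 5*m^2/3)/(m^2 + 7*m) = m*(3*m - 5)/(3*(m + 7))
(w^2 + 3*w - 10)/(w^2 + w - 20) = (w - 2)/(w - 4)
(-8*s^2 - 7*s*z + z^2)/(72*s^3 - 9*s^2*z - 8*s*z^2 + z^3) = (s + z)/(-9*s^2 + z^2)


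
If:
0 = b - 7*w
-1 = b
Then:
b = -1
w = -1/7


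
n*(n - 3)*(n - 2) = n^3 - 5*n^2 + 6*n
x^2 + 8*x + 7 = (x + 1)*(x + 7)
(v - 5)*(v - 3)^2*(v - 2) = v^4 - 13*v^3 + 61*v^2 - 123*v + 90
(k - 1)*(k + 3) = k^2 + 2*k - 3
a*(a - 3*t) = a^2 - 3*a*t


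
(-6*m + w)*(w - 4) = -6*m*w + 24*m + w^2 - 4*w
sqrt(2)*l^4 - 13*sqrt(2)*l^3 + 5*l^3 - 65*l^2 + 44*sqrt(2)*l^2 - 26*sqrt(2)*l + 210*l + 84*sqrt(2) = (l - 7)*(l - 6)*(l + 2*sqrt(2))*(sqrt(2)*l + 1)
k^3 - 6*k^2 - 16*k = k*(k - 8)*(k + 2)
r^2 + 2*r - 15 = (r - 3)*(r + 5)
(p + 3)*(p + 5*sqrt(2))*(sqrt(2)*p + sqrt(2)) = sqrt(2)*p^3 + 4*sqrt(2)*p^2 + 10*p^2 + 3*sqrt(2)*p + 40*p + 30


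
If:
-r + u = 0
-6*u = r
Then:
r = 0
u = 0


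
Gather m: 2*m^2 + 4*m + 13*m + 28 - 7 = 2*m^2 + 17*m + 21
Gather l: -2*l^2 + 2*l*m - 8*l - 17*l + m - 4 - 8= -2*l^2 + l*(2*m - 25) + m - 12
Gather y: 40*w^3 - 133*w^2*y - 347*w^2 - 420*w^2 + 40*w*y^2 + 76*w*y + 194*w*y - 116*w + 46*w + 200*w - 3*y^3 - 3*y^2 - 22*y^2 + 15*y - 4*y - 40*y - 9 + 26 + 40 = 40*w^3 - 767*w^2 + 130*w - 3*y^3 + y^2*(40*w - 25) + y*(-133*w^2 + 270*w - 29) + 57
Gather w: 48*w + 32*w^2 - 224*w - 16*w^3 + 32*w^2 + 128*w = -16*w^3 + 64*w^2 - 48*w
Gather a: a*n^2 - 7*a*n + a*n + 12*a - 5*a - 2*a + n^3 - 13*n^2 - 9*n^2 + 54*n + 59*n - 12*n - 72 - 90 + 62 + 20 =a*(n^2 - 6*n + 5) + n^3 - 22*n^2 + 101*n - 80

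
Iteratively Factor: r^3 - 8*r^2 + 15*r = (r)*(r^2 - 8*r + 15) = r*(r - 3)*(r - 5)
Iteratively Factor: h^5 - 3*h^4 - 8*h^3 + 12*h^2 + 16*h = (h - 2)*(h^4 - h^3 - 10*h^2 - 8*h) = h*(h - 2)*(h^3 - h^2 - 10*h - 8) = h*(h - 4)*(h - 2)*(h^2 + 3*h + 2) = h*(h - 4)*(h - 2)*(h + 1)*(h + 2)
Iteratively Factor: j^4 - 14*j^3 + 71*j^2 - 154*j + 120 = (j - 3)*(j^3 - 11*j^2 + 38*j - 40) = (j - 4)*(j - 3)*(j^2 - 7*j + 10) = (j - 4)*(j - 3)*(j - 2)*(j - 5)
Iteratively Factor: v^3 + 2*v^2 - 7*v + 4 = (v - 1)*(v^2 + 3*v - 4) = (v - 1)^2*(v + 4)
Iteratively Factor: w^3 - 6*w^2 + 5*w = (w - 1)*(w^2 - 5*w) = (w - 5)*(w - 1)*(w)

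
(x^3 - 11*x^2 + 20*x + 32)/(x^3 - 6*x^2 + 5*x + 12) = (x - 8)/(x - 3)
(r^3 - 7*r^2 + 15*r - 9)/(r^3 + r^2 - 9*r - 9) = (r^2 - 4*r + 3)/(r^2 + 4*r + 3)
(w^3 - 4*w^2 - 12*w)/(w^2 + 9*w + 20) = w*(w^2 - 4*w - 12)/(w^2 + 9*w + 20)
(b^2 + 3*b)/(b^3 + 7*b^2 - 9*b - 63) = b/(b^2 + 4*b - 21)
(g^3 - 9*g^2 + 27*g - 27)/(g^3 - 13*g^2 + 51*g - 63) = (g - 3)/(g - 7)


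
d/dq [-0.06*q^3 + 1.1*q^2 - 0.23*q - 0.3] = -0.18*q^2 + 2.2*q - 0.23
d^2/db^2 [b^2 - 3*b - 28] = 2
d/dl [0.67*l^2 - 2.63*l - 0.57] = 1.34*l - 2.63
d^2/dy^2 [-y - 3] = 0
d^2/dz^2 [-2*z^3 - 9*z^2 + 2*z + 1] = -12*z - 18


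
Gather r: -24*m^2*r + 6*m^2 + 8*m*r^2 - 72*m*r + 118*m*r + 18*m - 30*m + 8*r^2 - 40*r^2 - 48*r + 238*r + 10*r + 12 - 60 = 6*m^2 - 12*m + r^2*(8*m - 32) + r*(-24*m^2 + 46*m + 200) - 48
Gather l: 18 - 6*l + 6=24 - 6*l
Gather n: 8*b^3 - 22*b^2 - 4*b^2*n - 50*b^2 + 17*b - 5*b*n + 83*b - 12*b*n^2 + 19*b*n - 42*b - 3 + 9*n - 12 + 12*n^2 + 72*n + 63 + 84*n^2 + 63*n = 8*b^3 - 72*b^2 + 58*b + n^2*(96 - 12*b) + n*(-4*b^2 + 14*b + 144) + 48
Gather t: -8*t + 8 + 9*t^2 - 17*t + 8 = 9*t^2 - 25*t + 16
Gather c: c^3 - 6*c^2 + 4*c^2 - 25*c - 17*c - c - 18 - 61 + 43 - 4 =c^3 - 2*c^2 - 43*c - 40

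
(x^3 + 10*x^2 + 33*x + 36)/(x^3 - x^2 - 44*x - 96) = (x + 3)/(x - 8)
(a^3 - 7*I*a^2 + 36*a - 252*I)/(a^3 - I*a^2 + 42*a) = (a - 6*I)/a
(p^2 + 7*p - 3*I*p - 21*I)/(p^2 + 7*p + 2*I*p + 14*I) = (p - 3*I)/(p + 2*I)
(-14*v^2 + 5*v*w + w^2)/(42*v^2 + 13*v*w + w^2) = (-2*v + w)/(6*v + w)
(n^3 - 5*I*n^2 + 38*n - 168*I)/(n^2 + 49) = (n^2 + 2*I*n + 24)/(n + 7*I)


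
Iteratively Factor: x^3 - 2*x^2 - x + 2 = (x - 1)*(x^2 - x - 2) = (x - 1)*(x + 1)*(x - 2)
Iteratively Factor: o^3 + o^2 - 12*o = (o - 3)*(o^2 + 4*o) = (o - 3)*(o + 4)*(o)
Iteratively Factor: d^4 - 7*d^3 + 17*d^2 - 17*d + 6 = (d - 1)*(d^3 - 6*d^2 + 11*d - 6) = (d - 3)*(d - 1)*(d^2 - 3*d + 2) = (d - 3)*(d - 1)^2*(d - 2)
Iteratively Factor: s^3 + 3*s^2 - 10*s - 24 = (s + 4)*(s^2 - s - 6) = (s - 3)*(s + 4)*(s + 2)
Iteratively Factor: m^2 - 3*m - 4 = (m + 1)*(m - 4)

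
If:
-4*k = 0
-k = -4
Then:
No Solution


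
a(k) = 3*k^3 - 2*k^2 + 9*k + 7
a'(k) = 9*k^2 - 4*k + 9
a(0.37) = 10.21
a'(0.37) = 8.75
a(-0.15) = 5.59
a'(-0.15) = 9.80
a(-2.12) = -49.65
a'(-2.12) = 57.93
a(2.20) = 49.06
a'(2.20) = 43.76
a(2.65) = 72.63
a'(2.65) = 61.60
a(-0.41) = 2.77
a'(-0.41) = 12.15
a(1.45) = 24.99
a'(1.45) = 22.12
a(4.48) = 276.93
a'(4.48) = 171.71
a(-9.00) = -2423.00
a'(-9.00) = 774.00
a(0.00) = 7.00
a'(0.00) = 9.00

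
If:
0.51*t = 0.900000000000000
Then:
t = 1.76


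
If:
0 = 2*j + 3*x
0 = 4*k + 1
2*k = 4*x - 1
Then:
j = -3/16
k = -1/4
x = 1/8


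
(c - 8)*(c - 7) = c^2 - 15*c + 56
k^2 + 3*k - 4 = (k - 1)*(k + 4)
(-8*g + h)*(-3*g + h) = 24*g^2 - 11*g*h + h^2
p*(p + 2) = p^2 + 2*p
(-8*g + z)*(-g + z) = 8*g^2 - 9*g*z + z^2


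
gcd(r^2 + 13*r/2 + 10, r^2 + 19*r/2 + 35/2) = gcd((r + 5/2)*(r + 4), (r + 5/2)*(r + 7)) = r + 5/2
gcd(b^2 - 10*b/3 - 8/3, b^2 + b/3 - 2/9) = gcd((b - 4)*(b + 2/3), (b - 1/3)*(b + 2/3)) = b + 2/3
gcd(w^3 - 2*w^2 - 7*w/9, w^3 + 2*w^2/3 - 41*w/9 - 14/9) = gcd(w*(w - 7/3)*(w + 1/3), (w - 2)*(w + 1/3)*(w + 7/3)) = w + 1/3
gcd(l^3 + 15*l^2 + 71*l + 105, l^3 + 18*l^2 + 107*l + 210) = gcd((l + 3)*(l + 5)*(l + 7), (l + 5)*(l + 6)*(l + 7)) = l^2 + 12*l + 35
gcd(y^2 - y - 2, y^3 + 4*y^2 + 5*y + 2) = y + 1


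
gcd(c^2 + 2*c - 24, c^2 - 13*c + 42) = 1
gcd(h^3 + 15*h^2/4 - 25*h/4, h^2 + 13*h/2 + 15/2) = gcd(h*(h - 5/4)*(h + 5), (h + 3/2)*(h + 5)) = h + 5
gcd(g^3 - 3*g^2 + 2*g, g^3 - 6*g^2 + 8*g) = g^2 - 2*g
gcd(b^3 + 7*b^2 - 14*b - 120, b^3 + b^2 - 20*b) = b^2 + b - 20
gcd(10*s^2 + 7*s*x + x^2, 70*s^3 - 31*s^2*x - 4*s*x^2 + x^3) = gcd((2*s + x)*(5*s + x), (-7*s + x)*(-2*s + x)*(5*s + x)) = 5*s + x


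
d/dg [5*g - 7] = 5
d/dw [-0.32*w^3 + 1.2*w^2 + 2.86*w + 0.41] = -0.96*w^2 + 2.4*w + 2.86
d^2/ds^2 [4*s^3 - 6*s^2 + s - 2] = 24*s - 12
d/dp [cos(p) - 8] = -sin(p)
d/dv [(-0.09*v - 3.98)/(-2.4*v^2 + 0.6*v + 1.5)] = (-0.216*v^2 - 19.104*v + 2.253)/(5.76*v^4 - 2.88*v^3 - 6.84*v^2 + 1.8*v + 2.25)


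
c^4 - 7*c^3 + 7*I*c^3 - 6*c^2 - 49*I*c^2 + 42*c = c*(c - 7)*(c + I)*(c + 6*I)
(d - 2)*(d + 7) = d^2 + 5*d - 14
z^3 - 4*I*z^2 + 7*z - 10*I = (z - 5*I)*(z - I)*(z + 2*I)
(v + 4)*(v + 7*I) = v^2 + 4*v + 7*I*v + 28*I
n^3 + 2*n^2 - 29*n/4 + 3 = (n - 3/2)*(n - 1/2)*(n + 4)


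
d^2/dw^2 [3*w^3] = 18*w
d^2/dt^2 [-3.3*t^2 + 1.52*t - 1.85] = -6.60000000000000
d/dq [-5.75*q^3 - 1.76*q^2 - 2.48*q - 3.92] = -17.25*q^2 - 3.52*q - 2.48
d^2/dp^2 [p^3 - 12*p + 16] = 6*p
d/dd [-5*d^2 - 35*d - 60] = -10*d - 35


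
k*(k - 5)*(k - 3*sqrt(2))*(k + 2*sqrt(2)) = k^4 - 5*k^3 - sqrt(2)*k^3 - 12*k^2 + 5*sqrt(2)*k^2 + 60*k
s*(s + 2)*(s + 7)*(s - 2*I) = s^4 + 9*s^3 - 2*I*s^3 + 14*s^2 - 18*I*s^2 - 28*I*s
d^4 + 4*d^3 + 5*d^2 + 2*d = d*(d + 1)^2*(d + 2)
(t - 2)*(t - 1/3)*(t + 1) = t^3 - 4*t^2/3 - 5*t/3 + 2/3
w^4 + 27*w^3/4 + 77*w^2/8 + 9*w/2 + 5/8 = (w + 1/4)*(w + 1/2)*(w + 1)*(w + 5)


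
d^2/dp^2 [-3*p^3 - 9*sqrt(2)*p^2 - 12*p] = -18*p - 18*sqrt(2)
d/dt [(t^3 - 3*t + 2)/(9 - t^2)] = (-t^4 + 24*t^2 + 4*t - 27)/(t^4 - 18*t^2 + 81)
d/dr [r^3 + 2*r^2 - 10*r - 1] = 3*r^2 + 4*r - 10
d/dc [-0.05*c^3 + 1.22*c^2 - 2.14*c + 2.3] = -0.15*c^2 + 2.44*c - 2.14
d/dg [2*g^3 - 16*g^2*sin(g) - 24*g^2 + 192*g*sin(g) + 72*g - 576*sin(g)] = -16*g^2*cos(g) + 6*g^2 - 32*g*sin(g) + 192*g*cos(g) - 48*g + 192*sin(g) - 576*cos(g) + 72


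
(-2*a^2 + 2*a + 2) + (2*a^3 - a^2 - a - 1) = 2*a^3 - 3*a^2 + a + 1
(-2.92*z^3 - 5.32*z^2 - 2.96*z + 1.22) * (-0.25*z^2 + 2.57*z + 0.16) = 0.73*z^5 - 6.1744*z^4 - 13.3996*z^3 - 8.7634*z^2 + 2.6618*z + 0.1952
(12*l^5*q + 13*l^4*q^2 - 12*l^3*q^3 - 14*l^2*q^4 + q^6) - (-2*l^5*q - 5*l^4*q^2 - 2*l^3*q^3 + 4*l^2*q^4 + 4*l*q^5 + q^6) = 14*l^5*q + 18*l^4*q^2 - 10*l^3*q^3 - 18*l^2*q^4 - 4*l*q^5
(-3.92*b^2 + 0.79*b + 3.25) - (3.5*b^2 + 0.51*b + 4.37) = -7.42*b^2 + 0.28*b - 1.12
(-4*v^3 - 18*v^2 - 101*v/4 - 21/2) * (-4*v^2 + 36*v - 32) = 16*v^5 - 72*v^4 - 419*v^3 - 291*v^2 + 430*v + 336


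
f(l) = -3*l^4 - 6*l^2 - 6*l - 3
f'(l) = -12*l^3 - 12*l - 6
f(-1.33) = -15.02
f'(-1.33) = 38.19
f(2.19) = -113.92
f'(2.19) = -158.32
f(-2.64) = -174.70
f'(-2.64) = 246.48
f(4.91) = -1920.71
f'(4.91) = -1485.37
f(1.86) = -70.82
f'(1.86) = -105.54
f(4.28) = -1145.28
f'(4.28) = -998.19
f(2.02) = -89.55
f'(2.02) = -129.15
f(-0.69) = -2.40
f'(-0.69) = 6.22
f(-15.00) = -153138.00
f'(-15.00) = 40674.00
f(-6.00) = -4071.00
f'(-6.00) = 2658.00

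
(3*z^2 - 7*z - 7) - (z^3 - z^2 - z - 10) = -z^3 + 4*z^2 - 6*z + 3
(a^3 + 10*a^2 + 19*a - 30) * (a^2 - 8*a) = a^5 + 2*a^4 - 61*a^3 - 182*a^2 + 240*a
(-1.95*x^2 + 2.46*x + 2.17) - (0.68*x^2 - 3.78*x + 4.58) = -2.63*x^2 + 6.24*x - 2.41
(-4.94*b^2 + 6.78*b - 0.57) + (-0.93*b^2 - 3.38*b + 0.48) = -5.87*b^2 + 3.4*b - 0.09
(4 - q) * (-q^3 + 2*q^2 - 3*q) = q^4 - 6*q^3 + 11*q^2 - 12*q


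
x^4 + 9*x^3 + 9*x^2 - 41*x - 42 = (x - 2)*(x + 1)*(x + 3)*(x + 7)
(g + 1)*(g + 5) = g^2 + 6*g + 5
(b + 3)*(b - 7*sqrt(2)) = b^2 - 7*sqrt(2)*b + 3*b - 21*sqrt(2)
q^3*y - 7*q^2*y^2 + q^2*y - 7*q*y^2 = q*(q - 7*y)*(q*y + y)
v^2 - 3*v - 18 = (v - 6)*(v + 3)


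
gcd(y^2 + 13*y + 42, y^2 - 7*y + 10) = 1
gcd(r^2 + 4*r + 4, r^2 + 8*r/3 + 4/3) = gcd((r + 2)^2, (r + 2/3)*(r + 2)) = r + 2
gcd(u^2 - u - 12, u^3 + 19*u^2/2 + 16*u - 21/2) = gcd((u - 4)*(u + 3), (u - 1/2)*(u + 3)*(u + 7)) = u + 3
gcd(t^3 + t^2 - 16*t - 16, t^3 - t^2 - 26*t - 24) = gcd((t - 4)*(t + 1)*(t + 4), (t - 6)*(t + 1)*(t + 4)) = t^2 + 5*t + 4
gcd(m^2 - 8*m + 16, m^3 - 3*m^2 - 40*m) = 1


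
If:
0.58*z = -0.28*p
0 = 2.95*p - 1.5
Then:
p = 0.51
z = -0.25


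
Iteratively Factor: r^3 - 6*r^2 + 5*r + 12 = (r - 3)*(r^2 - 3*r - 4) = (r - 4)*(r - 3)*(r + 1)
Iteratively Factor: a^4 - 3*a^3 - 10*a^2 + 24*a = (a)*(a^3 - 3*a^2 - 10*a + 24) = a*(a + 3)*(a^2 - 6*a + 8) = a*(a - 4)*(a + 3)*(a - 2)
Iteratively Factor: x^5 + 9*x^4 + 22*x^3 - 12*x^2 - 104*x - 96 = (x + 4)*(x^4 + 5*x^3 + 2*x^2 - 20*x - 24) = (x + 3)*(x + 4)*(x^3 + 2*x^2 - 4*x - 8) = (x + 2)*(x + 3)*(x + 4)*(x^2 - 4) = (x + 2)^2*(x + 3)*(x + 4)*(x - 2)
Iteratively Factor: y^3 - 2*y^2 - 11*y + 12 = (y - 1)*(y^2 - y - 12) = (y - 1)*(y + 3)*(y - 4)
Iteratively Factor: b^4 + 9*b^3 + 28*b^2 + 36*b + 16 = (b + 2)*(b^3 + 7*b^2 + 14*b + 8) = (b + 2)^2*(b^2 + 5*b + 4) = (b + 2)^2*(b + 4)*(b + 1)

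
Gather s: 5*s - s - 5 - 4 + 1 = 4*s - 8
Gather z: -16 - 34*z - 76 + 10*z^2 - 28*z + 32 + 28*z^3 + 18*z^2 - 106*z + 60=28*z^3 + 28*z^2 - 168*z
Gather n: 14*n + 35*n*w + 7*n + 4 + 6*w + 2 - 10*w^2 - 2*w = n*(35*w + 21) - 10*w^2 + 4*w + 6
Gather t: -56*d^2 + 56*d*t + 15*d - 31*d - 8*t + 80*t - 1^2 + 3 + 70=-56*d^2 - 16*d + t*(56*d + 72) + 72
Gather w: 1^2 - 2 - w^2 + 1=-w^2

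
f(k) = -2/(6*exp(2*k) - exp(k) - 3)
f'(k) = -2*(-12*exp(2*k) + exp(k))/(6*exp(2*k) - exp(k) - 3)^2 = (24*exp(k) - 2)*exp(k)/(-6*exp(2*k) + exp(k) + 3)^2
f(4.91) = -0.00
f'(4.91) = 0.00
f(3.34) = -0.00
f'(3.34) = 0.00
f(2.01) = -0.01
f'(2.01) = 0.01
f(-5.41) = 0.67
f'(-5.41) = -0.00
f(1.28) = -0.03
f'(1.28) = 0.06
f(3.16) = -0.00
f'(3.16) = 0.00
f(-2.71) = 0.66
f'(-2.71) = -0.00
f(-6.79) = 0.67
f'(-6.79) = -0.00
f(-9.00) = 0.67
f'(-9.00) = 0.00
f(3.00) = 0.00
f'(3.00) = 0.00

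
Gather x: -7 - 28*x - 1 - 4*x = -32*x - 8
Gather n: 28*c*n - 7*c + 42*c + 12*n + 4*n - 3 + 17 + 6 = 35*c + n*(28*c + 16) + 20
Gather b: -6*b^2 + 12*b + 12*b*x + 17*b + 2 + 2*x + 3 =-6*b^2 + b*(12*x + 29) + 2*x + 5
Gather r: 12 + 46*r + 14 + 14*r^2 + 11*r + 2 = 14*r^2 + 57*r + 28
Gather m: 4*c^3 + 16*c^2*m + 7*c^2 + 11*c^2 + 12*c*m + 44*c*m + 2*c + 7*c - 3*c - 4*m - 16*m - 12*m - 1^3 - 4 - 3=4*c^3 + 18*c^2 + 6*c + m*(16*c^2 + 56*c - 32) - 8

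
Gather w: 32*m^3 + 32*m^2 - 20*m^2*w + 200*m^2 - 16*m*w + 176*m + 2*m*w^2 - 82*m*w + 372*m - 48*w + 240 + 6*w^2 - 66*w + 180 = 32*m^3 + 232*m^2 + 548*m + w^2*(2*m + 6) + w*(-20*m^2 - 98*m - 114) + 420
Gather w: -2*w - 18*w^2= -18*w^2 - 2*w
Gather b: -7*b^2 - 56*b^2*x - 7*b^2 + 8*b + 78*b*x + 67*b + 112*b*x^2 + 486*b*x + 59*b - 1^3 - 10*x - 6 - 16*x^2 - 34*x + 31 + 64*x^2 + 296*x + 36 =b^2*(-56*x - 14) + b*(112*x^2 + 564*x + 134) + 48*x^2 + 252*x + 60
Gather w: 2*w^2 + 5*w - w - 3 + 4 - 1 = 2*w^2 + 4*w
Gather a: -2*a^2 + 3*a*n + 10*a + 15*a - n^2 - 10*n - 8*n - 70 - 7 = -2*a^2 + a*(3*n + 25) - n^2 - 18*n - 77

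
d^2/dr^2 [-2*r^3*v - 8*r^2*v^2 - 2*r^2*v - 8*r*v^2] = 4*v*(-3*r - 4*v - 1)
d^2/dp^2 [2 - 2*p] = 0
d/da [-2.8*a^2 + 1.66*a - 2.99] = 1.66 - 5.6*a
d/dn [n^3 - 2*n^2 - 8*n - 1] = 3*n^2 - 4*n - 8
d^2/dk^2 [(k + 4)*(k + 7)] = 2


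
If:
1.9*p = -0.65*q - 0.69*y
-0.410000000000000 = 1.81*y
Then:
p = 0.0822622855481245 - 0.342105263157895*q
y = -0.23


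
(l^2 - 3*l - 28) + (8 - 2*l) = l^2 - 5*l - 20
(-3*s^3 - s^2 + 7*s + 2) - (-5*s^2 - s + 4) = -3*s^3 + 4*s^2 + 8*s - 2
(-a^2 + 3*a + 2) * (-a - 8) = a^3 + 5*a^2 - 26*a - 16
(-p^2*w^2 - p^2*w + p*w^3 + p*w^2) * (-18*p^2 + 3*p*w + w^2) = 18*p^4*w^2 + 18*p^4*w - 21*p^3*w^3 - 21*p^3*w^2 + 2*p^2*w^4 + 2*p^2*w^3 + p*w^5 + p*w^4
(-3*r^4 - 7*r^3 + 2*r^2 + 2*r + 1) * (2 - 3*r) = 9*r^5 + 15*r^4 - 20*r^3 - 2*r^2 + r + 2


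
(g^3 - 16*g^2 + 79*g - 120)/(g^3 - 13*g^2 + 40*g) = (g - 3)/g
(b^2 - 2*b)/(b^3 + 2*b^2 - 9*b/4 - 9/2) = 4*b*(b - 2)/(4*b^3 + 8*b^2 - 9*b - 18)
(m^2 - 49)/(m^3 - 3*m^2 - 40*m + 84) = (m + 7)/(m^2 + 4*m - 12)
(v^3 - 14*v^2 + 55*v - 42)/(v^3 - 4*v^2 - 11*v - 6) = (v^2 - 8*v + 7)/(v^2 + 2*v + 1)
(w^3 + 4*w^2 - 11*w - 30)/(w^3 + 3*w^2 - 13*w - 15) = (w + 2)/(w + 1)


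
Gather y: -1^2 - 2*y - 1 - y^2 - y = -y^2 - 3*y - 2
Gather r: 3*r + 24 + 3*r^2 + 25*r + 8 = 3*r^2 + 28*r + 32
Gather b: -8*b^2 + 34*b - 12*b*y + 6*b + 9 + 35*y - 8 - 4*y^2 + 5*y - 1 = -8*b^2 + b*(40 - 12*y) - 4*y^2 + 40*y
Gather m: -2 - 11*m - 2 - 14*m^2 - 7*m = -14*m^2 - 18*m - 4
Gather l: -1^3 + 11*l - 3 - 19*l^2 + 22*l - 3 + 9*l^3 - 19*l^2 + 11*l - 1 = 9*l^3 - 38*l^2 + 44*l - 8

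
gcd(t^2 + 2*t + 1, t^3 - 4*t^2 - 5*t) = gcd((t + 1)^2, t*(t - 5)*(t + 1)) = t + 1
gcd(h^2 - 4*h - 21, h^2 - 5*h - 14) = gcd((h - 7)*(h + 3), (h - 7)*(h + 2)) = h - 7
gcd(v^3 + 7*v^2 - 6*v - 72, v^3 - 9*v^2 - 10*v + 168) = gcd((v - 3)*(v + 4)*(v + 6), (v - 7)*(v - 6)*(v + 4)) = v + 4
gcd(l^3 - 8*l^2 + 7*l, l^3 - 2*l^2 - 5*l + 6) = l - 1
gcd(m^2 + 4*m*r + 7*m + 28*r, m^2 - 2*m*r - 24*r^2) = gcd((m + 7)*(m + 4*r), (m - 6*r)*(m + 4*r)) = m + 4*r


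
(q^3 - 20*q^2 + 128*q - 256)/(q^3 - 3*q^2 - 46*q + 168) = (q^2 - 16*q + 64)/(q^2 + q - 42)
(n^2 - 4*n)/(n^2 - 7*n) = (n - 4)/(n - 7)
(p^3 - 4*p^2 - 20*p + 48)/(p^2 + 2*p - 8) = p - 6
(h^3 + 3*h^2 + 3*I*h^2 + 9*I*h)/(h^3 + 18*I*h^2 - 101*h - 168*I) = h*(h + 3)/(h^2 + 15*I*h - 56)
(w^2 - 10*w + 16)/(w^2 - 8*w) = (w - 2)/w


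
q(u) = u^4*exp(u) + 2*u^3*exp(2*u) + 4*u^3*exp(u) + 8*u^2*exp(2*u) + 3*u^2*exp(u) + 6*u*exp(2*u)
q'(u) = u^4*exp(u) + 4*u^3*exp(2*u) + 8*u^3*exp(u) + 22*u^2*exp(2*u) + 15*u^2*exp(u) + 28*u*exp(2*u) + 6*u*exp(u) + 6*exp(2*u)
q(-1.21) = -0.08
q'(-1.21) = 0.55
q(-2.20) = -0.46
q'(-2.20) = -0.16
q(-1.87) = -0.44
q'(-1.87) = 0.28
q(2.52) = 16660.70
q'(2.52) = 46759.18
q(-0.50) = -0.27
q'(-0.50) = -1.22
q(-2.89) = -0.09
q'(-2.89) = -0.82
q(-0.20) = -0.53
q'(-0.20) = 0.29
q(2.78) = 34284.27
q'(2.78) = 94159.77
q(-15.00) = 0.01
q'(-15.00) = 0.01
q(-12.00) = 0.09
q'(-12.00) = 0.06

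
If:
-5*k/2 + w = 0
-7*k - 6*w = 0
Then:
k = 0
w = 0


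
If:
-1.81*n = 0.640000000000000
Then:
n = -0.35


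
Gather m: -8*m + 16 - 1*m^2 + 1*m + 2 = -m^2 - 7*m + 18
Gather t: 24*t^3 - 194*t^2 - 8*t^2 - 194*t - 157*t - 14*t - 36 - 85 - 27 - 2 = 24*t^3 - 202*t^2 - 365*t - 150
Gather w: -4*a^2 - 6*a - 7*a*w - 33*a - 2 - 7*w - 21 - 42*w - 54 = -4*a^2 - 39*a + w*(-7*a - 49) - 77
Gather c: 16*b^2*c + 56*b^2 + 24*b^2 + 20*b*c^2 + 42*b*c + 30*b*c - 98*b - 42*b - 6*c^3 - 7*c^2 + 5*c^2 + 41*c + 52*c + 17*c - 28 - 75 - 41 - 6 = 80*b^2 - 140*b - 6*c^3 + c^2*(20*b - 2) + c*(16*b^2 + 72*b + 110) - 150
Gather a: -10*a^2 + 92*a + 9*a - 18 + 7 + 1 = -10*a^2 + 101*a - 10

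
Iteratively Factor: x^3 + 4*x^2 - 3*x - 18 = (x + 3)*(x^2 + x - 6) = (x + 3)^2*(x - 2)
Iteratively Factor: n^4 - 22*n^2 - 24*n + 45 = (n + 3)*(n^3 - 3*n^2 - 13*n + 15) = (n - 5)*(n + 3)*(n^2 + 2*n - 3) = (n - 5)*(n + 3)^2*(n - 1)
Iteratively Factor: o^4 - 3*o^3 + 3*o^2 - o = (o - 1)*(o^3 - 2*o^2 + o) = (o - 1)^2*(o^2 - o) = o*(o - 1)^2*(o - 1)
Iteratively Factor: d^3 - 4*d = (d - 2)*(d^2 + 2*d) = d*(d - 2)*(d + 2)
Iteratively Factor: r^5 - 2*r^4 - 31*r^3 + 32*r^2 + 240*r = (r)*(r^4 - 2*r^3 - 31*r^2 + 32*r + 240) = r*(r - 4)*(r^3 + 2*r^2 - 23*r - 60) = r*(r - 4)*(r + 3)*(r^2 - r - 20) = r*(r - 4)*(r + 3)*(r + 4)*(r - 5)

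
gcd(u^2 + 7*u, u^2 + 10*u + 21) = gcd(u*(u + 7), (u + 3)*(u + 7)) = u + 7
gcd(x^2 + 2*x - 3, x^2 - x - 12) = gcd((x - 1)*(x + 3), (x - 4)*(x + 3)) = x + 3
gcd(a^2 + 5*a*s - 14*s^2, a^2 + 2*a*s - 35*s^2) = a + 7*s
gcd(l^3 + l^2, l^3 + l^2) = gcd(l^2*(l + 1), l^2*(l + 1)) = l^3 + l^2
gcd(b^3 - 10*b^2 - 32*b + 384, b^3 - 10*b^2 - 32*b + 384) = b^3 - 10*b^2 - 32*b + 384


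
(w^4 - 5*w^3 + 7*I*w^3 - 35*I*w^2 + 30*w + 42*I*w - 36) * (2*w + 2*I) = 2*w^5 - 10*w^4 + 16*I*w^4 - 14*w^3 - 80*I*w^3 + 130*w^2 + 84*I*w^2 - 156*w + 60*I*w - 72*I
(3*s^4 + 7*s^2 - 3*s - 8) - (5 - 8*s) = 3*s^4 + 7*s^2 + 5*s - 13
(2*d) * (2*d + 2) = 4*d^2 + 4*d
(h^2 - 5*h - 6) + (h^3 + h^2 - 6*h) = h^3 + 2*h^2 - 11*h - 6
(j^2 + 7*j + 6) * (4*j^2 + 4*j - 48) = 4*j^4 + 32*j^3 + 4*j^2 - 312*j - 288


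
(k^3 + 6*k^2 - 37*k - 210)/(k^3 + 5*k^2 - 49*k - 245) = (k - 6)/(k - 7)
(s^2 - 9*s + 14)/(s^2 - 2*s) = (s - 7)/s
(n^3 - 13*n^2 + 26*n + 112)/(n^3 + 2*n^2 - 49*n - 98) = (n - 8)/(n + 7)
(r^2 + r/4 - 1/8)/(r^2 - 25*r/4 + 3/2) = (r + 1/2)/(r - 6)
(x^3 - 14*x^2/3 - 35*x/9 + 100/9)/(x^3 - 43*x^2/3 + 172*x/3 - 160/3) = (x + 5/3)/(x - 8)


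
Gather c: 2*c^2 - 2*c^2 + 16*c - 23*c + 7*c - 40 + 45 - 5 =0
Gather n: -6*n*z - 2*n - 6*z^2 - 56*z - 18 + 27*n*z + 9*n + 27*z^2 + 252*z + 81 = n*(21*z + 7) + 21*z^2 + 196*z + 63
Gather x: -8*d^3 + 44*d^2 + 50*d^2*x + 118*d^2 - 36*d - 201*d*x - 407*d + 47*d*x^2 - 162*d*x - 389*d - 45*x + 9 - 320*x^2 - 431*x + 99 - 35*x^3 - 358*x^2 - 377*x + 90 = -8*d^3 + 162*d^2 - 832*d - 35*x^3 + x^2*(47*d - 678) + x*(50*d^2 - 363*d - 853) + 198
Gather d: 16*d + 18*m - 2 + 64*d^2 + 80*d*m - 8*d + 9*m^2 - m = 64*d^2 + d*(80*m + 8) + 9*m^2 + 17*m - 2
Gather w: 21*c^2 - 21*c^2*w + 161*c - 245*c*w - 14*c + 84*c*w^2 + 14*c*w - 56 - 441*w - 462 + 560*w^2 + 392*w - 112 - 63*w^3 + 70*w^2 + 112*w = 21*c^2 + 147*c - 63*w^3 + w^2*(84*c + 630) + w*(-21*c^2 - 231*c + 63) - 630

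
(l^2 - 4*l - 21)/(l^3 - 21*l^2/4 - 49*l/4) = 4*(l + 3)/(l*(4*l + 7))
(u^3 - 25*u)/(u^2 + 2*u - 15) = u*(u - 5)/(u - 3)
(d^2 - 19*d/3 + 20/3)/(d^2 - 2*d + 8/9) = 3*(d - 5)/(3*d - 2)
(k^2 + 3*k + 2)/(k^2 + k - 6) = (k^2 + 3*k + 2)/(k^2 + k - 6)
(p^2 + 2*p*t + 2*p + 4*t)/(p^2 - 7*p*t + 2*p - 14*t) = (p + 2*t)/(p - 7*t)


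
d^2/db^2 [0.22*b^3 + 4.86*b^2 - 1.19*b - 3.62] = 1.32*b + 9.72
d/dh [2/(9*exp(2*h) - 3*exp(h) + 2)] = (6 - 36*exp(h))*exp(h)/(9*exp(2*h) - 3*exp(h) + 2)^2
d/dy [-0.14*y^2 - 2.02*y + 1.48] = -0.28*y - 2.02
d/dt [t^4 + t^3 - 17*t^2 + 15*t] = 4*t^3 + 3*t^2 - 34*t + 15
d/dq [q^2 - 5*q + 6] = 2*q - 5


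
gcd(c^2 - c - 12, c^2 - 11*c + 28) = c - 4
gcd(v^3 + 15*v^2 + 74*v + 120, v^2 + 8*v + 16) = v + 4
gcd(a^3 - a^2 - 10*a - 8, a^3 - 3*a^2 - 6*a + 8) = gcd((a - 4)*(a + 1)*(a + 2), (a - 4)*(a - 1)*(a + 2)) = a^2 - 2*a - 8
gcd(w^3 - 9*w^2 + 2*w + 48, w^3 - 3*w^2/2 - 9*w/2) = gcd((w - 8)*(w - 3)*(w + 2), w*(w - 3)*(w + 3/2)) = w - 3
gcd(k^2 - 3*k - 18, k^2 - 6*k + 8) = 1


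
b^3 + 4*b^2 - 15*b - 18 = (b - 3)*(b + 1)*(b + 6)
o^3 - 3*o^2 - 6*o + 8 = (o - 4)*(o - 1)*(o + 2)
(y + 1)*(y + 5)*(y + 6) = y^3 + 12*y^2 + 41*y + 30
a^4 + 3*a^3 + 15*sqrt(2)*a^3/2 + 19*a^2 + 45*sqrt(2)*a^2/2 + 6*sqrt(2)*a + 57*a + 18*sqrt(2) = (a + 3)*(a + sqrt(2)/2)*(a + sqrt(2))*(a + 6*sqrt(2))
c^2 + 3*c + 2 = (c + 1)*(c + 2)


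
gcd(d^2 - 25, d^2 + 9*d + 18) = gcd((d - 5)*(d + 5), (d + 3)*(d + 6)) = 1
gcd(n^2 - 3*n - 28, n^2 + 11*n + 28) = n + 4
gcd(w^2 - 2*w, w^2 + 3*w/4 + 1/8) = 1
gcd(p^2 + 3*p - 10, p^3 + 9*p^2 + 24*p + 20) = p + 5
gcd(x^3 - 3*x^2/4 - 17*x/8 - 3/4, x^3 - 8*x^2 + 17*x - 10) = x - 2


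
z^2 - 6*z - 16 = (z - 8)*(z + 2)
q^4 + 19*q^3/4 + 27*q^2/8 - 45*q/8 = q*(q - 3/4)*(q + 5/2)*(q + 3)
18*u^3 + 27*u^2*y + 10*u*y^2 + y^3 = (u + y)*(3*u + y)*(6*u + y)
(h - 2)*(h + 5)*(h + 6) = h^3 + 9*h^2 + 8*h - 60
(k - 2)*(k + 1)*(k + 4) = k^3 + 3*k^2 - 6*k - 8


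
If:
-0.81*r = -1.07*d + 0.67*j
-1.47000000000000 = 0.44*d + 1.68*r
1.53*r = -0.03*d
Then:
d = -3.61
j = -5.85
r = 0.07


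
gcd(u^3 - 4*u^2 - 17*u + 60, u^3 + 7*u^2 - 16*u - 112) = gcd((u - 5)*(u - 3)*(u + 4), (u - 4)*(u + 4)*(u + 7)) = u + 4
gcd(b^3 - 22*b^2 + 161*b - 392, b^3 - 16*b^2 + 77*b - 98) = b^2 - 14*b + 49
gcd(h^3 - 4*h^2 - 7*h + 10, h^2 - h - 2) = 1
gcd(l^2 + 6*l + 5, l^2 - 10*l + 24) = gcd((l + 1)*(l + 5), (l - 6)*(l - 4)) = 1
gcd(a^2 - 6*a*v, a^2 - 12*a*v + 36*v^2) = -a + 6*v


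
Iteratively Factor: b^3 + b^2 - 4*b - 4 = (b + 2)*(b^2 - b - 2) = (b + 1)*(b + 2)*(b - 2)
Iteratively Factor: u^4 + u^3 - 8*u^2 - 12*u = (u)*(u^3 + u^2 - 8*u - 12) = u*(u - 3)*(u^2 + 4*u + 4) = u*(u - 3)*(u + 2)*(u + 2)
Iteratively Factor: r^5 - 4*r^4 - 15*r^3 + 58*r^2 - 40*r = (r)*(r^4 - 4*r^3 - 15*r^2 + 58*r - 40) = r*(r - 1)*(r^3 - 3*r^2 - 18*r + 40) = r*(r - 1)*(r + 4)*(r^2 - 7*r + 10) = r*(r - 2)*(r - 1)*(r + 4)*(r - 5)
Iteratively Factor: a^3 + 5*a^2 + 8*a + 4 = (a + 2)*(a^2 + 3*a + 2) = (a + 2)^2*(a + 1)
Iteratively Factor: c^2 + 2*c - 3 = (c + 3)*(c - 1)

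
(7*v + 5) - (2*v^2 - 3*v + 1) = -2*v^2 + 10*v + 4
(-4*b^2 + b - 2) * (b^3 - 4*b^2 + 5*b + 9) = -4*b^5 + 17*b^4 - 26*b^3 - 23*b^2 - b - 18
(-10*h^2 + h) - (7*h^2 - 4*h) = -17*h^2 + 5*h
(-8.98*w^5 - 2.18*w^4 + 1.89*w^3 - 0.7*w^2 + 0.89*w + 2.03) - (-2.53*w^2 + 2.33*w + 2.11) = -8.98*w^5 - 2.18*w^4 + 1.89*w^3 + 1.83*w^2 - 1.44*w - 0.0800000000000001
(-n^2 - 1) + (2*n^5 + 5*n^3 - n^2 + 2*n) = 2*n^5 + 5*n^3 - 2*n^2 + 2*n - 1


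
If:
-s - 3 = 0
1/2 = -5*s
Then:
No Solution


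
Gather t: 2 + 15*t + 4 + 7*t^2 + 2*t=7*t^2 + 17*t + 6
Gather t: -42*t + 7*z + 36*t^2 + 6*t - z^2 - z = 36*t^2 - 36*t - z^2 + 6*z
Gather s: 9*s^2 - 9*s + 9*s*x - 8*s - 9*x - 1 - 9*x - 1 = 9*s^2 + s*(9*x - 17) - 18*x - 2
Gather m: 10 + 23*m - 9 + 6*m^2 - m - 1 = 6*m^2 + 22*m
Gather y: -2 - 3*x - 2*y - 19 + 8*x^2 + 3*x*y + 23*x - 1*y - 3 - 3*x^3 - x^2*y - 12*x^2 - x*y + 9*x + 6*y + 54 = -3*x^3 - 4*x^2 + 29*x + y*(-x^2 + 2*x + 3) + 30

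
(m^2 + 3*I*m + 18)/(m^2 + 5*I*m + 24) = (m + 6*I)/(m + 8*I)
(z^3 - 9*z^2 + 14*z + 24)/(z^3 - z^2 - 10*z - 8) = (z - 6)/(z + 2)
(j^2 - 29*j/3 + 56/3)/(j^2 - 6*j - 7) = (j - 8/3)/(j + 1)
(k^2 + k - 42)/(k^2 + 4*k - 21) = (k - 6)/(k - 3)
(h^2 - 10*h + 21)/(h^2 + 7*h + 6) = (h^2 - 10*h + 21)/(h^2 + 7*h + 6)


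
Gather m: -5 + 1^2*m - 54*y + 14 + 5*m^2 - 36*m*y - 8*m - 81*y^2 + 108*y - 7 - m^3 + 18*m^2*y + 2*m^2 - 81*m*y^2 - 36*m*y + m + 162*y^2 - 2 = -m^3 + m^2*(18*y + 7) + m*(-81*y^2 - 72*y - 6) + 81*y^2 + 54*y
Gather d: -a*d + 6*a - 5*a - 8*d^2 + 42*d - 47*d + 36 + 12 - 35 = a - 8*d^2 + d*(-a - 5) + 13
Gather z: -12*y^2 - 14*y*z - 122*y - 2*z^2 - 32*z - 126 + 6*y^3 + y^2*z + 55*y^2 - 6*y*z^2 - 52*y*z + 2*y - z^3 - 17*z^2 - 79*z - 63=6*y^3 + 43*y^2 - 120*y - z^3 + z^2*(-6*y - 19) + z*(y^2 - 66*y - 111) - 189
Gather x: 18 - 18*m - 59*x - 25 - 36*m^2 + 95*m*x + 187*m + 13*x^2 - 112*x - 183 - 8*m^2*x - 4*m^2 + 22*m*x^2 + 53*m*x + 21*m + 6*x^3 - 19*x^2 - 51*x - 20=-40*m^2 + 190*m + 6*x^3 + x^2*(22*m - 6) + x*(-8*m^2 + 148*m - 222) - 210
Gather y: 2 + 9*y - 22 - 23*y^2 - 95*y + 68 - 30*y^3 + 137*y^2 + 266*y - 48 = -30*y^3 + 114*y^2 + 180*y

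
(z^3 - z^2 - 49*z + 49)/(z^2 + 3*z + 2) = (z^3 - z^2 - 49*z + 49)/(z^2 + 3*z + 2)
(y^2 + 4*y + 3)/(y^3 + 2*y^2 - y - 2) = (y + 3)/(y^2 + y - 2)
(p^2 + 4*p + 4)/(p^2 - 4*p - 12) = (p + 2)/(p - 6)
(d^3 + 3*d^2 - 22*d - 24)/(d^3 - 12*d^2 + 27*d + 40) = (d^2 + 2*d - 24)/(d^2 - 13*d + 40)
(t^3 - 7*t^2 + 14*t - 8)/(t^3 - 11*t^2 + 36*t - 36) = (t^2 - 5*t + 4)/(t^2 - 9*t + 18)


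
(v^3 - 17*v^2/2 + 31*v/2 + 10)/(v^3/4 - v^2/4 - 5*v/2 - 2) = 2*(2*v^2 - 9*v - 5)/(v^2 + 3*v + 2)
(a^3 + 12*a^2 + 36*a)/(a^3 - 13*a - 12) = a*(a^2 + 12*a + 36)/(a^3 - 13*a - 12)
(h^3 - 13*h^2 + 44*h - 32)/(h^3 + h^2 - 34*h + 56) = (h^2 - 9*h + 8)/(h^2 + 5*h - 14)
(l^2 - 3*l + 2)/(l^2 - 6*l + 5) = (l - 2)/(l - 5)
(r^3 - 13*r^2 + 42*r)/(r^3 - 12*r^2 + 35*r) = (r - 6)/(r - 5)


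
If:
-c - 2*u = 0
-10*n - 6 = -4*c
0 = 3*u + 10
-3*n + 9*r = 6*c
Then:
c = 20/3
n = 31/15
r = 77/15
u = -10/3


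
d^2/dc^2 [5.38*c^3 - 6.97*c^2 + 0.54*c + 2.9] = 32.28*c - 13.94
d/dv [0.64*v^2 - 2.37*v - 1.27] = 1.28*v - 2.37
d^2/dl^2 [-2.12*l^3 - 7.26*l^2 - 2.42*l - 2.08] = -12.72*l - 14.52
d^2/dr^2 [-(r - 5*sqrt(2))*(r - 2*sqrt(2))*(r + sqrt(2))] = -6*r + 12*sqrt(2)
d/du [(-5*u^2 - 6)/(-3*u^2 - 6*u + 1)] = 2*(15*u^2 - 23*u - 18)/(9*u^4 + 36*u^3 + 30*u^2 - 12*u + 1)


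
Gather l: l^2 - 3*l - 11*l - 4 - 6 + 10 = l^2 - 14*l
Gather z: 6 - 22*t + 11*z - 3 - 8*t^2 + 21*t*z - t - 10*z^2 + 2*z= -8*t^2 - 23*t - 10*z^2 + z*(21*t + 13) + 3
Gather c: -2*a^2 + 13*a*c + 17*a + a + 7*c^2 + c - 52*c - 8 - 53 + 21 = -2*a^2 + 18*a + 7*c^2 + c*(13*a - 51) - 40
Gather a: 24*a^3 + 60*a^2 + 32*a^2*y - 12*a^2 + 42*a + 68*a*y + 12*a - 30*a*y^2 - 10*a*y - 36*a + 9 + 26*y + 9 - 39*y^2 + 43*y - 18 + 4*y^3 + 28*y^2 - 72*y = 24*a^3 + a^2*(32*y + 48) + a*(-30*y^2 + 58*y + 18) + 4*y^3 - 11*y^2 - 3*y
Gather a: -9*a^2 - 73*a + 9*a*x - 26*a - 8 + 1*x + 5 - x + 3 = -9*a^2 + a*(9*x - 99)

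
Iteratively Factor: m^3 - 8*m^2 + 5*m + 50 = (m - 5)*(m^2 - 3*m - 10) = (m - 5)*(m + 2)*(m - 5)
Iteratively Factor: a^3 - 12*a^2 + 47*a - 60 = (a - 4)*(a^2 - 8*a + 15) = (a - 4)*(a - 3)*(a - 5)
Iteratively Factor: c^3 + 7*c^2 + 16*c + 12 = (c + 3)*(c^2 + 4*c + 4) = (c + 2)*(c + 3)*(c + 2)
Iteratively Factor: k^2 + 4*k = (k)*(k + 4)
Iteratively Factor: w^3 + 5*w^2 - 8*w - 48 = (w + 4)*(w^2 + w - 12) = (w + 4)^2*(w - 3)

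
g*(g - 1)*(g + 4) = g^3 + 3*g^2 - 4*g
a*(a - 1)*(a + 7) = a^3 + 6*a^2 - 7*a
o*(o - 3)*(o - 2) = o^3 - 5*o^2 + 6*o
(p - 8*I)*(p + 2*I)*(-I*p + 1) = -I*p^3 - 5*p^2 - 22*I*p + 16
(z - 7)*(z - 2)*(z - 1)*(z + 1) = z^4 - 9*z^3 + 13*z^2 + 9*z - 14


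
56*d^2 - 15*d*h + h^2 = (-8*d + h)*(-7*d + h)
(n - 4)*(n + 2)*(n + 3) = n^3 + n^2 - 14*n - 24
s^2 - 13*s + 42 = (s - 7)*(s - 6)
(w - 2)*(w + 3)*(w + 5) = w^3 + 6*w^2 - w - 30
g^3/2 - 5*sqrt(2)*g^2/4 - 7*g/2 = g*(g/2 + sqrt(2)/2)*(g - 7*sqrt(2)/2)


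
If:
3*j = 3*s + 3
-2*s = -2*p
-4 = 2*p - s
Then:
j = -3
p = -4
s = -4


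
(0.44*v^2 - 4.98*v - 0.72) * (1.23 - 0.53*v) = -0.2332*v^3 + 3.1806*v^2 - 5.7438*v - 0.8856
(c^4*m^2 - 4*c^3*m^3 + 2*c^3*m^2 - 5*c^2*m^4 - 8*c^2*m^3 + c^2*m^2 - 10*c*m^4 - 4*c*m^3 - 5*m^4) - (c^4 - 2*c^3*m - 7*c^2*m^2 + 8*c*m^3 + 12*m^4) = c^4*m^2 - c^4 - 4*c^3*m^3 + 2*c^3*m^2 + 2*c^3*m - 5*c^2*m^4 - 8*c^2*m^3 + 8*c^2*m^2 - 10*c*m^4 - 12*c*m^3 - 17*m^4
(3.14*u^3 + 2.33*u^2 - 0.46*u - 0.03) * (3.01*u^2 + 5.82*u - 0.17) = 9.4514*u^5 + 25.2881*u^4 + 11.6422*u^3 - 3.1636*u^2 - 0.0964*u + 0.0051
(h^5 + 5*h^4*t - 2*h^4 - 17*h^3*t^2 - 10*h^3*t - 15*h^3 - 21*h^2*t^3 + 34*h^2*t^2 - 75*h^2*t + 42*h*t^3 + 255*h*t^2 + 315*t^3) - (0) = h^5 + 5*h^4*t - 2*h^4 - 17*h^3*t^2 - 10*h^3*t - 15*h^3 - 21*h^2*t^3 + 34*h^2*t^2 - 75*h^2*t + 42*h*t^3 + 255*h*t^2 + 315*t^3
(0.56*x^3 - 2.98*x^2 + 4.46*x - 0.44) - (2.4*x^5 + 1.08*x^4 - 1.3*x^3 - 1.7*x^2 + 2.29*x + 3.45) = -2.4*x^5 - 1.08*x^4 + 1.86*x^3 - 1.28*x^2 + 2.17*x - 3.89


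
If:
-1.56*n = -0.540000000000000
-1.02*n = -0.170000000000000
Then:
No Solution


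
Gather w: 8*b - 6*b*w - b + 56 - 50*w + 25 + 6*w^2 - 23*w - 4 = 7*b + 6*w^2 + w*(-6*b - 73) + 77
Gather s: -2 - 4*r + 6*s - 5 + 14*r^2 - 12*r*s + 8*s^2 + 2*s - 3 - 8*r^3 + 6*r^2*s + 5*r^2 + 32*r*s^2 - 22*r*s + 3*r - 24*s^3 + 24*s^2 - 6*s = -8*r^3 + 19*r^2 - r - 24*s^3 + s^2*(32*r + 32) + s*(6*r^2 - 34*r + 2) - 10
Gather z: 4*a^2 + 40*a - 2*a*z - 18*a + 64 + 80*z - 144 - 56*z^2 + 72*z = 4*a^2 + 22*a - 56*z^2 + z*(152 - 2*a) - 80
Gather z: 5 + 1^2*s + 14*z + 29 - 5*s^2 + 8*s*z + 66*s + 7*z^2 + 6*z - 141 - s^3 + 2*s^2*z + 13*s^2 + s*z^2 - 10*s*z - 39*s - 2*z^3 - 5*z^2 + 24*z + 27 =-s^3 + 8*s^2 + 28*s - 2*z^3 + z^2*(s + 2) + z*(2*s^2 - 2*s + 44) - 80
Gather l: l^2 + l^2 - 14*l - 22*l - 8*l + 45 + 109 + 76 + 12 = 2*l^2 - 44*l + 242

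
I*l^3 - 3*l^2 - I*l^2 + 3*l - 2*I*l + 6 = (l - 2)*(l + 3*I)*(I*l + I)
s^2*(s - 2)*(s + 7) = s^4 + 5*s^3 - 14*s^2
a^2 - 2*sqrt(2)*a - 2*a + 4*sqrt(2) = (a - 2)*(a - 2*sqrt(2))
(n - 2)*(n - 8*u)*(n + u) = n^3 - 7*n^2*u - 2*n^2 - 8*n*u^2 + 14*n*u + 16*u^2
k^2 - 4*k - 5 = (k - 5)*(k + 1)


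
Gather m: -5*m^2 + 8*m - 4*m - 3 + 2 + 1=-5*m^2 + 4*m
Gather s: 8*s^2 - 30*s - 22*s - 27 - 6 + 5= 8*s^2 - 52*s - 28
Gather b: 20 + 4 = 24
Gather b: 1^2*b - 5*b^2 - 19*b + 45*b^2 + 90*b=40*b^2 + 72*b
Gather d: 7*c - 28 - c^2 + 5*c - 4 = -c^2 + 12*c - 32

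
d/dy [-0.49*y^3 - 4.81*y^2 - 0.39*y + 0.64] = -1.47*y^2 - 9.62*y - 0.39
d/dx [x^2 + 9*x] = 2*x + 9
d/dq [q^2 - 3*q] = 2*q - 3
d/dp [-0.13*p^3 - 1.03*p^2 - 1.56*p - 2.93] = -0.39*p^2 - 2.06*p - 1.56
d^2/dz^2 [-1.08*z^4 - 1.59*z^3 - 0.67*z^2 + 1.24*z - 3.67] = -12.96*z^2 - 9.54*z - 1.34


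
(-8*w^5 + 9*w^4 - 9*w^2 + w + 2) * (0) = 0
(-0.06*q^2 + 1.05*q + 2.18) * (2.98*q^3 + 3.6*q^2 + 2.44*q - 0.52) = -0.1788*q^5 + 2.913*q^4 + 10.13*q^3 + 10.4412*q^2 + 4.7732*q - 1.1336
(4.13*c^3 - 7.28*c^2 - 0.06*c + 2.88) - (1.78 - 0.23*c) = 4.13*c^3 - 7.28*c^2 + 0.17*c + 1.1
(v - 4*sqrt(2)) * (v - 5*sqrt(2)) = v^2 - 9*sqrt(2)*v + 40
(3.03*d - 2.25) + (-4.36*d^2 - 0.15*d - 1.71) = -4.36*d^2 + 2.88*d - 3.96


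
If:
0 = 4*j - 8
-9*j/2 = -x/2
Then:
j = 2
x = 18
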